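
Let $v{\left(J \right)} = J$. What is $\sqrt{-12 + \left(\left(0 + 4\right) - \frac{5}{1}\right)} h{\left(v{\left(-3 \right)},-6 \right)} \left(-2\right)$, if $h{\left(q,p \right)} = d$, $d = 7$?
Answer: $- 14 i \sqrt{13} \approx - 50.478 i$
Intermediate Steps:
$h{\left(q,p \right)} = 7$
$\sqrt{-12 + \left(\left(0 + 4\right) - \frac{5}{1}\right)} h{\left(v{\left(-3 \right)},-6 \right)} \left(-2\right) = \sqrt{-12 + \left(\left(0 + 4\right) - \frac{5}{1}\right)} 7 \left(-2\right) = \sqrt{-12 + \left(4 - 5\right)} 7 \left(-2\right) = \sqrt{-12 - 1} \cdot 7 \left(-2\right) = \sqrt{-13} \cdot 7 \left(-2\right) = i \sqrt{13} \cdot 7 \left(-2\right) = 7 i \sqrt{13} \left(-2\right) = - 14 i \sqrt{13}$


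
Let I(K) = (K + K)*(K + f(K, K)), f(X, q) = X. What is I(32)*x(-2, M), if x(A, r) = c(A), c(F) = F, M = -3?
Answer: -8192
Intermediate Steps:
x(A, r) = A
I(K) = 4*K**2 (I(K) = (K + K)*(K + K) = (2*K)*(2*K) = 4*K**2)
I(32)*x(-2, M) = (4*32**2)*(-2) = (4*1024)*(-2) = 4096*(-2) = -8192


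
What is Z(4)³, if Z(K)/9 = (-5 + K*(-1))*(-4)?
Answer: 34012224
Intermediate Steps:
Z(K) = 180 + 36*K (Z(K) = 9*((-5 + K*(-1))*(-4)) = 9*((-5 - K)*(-4)) = 9*(20 + 4*K) = 180 + 36*K)
Z(4)³ = (180 + 36*4)³ = (180 + 144)³ = 324³ = 34012224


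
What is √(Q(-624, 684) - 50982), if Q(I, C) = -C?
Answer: I*√51666 ≈ 227.3*I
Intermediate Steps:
√(Q(-624, 684) - 50982) = √(-1*684 - 50982) = √(-684 - 50982) = √(-51666) = I*√51666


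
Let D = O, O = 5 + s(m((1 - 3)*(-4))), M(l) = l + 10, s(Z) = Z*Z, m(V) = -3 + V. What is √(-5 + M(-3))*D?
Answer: 30*√2 ≈ 42.426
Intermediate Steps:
s(Z) = Z²
M(l) = 10 + l
O = 30 (O = 5 + (-3 + (1 - 3)*(-4))² = 5 + (-3 - 2*(-4))² = 5 + (-3 + 8)² = 5 + 5² = 5 + 25 = 30)
D = 30
√(-5 + M(-3))*D = √(-5 + (10 - 3))*30 = √(-5 + 7)*30 = √2*30 = 30*√2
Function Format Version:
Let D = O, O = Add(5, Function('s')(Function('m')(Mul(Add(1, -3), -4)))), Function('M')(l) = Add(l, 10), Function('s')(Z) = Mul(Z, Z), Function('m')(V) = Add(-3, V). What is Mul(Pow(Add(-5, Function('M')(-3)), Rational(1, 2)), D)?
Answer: Mul(30, Pow(2, Rational(1, 2))) ≈ 42.426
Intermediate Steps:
Function('s')(Z) = Pow(Z, 2)
Function('M')(l) = Add(10, l)
O = 30 (O = Add(5, Pow(Add(-3, Mul(Add(1, -3), -4)), 2)) = Add(5, Pow(Add(-3, Mul(-2, -4)), 2)) = Add(5, Pow(Add(-3, 8), 2)) = Add(5, Pow(5, 2)) = Add(5, 25) = 30)
D = 30
Mul(Pow(Add(-5, Function('M')(-3)), Rational(1, 2)), D) = Mul(Pow(Add(-5, Add(10, -3)), Rational(1, 2)), 30) = Mul(Pow(Add(-5, 7), Rational(1, 2)), 30) = Mul(Pow(2, Rational(1, 2)), 30) = Mul(30, Pow(2, Rational(1, 2)))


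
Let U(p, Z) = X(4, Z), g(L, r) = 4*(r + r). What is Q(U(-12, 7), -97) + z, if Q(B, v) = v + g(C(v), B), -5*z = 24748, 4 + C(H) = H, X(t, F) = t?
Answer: -25073/5 ≈ -5014.6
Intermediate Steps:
C(H) = -4 + H
g(L, r) = 8*r (g(L, r) = 4*(2*r) = 8*r)
U(p, Z) = 4
z = -24748/5 (z = -⅕*24748 = -24748/5 ≈ -4949.6)
Q(B, v) = v + 8*B
Q(U(-12, 7), -97) + z = (-97 + 8*4) - 24748/5 = (-97 + 32) - 24748/5 = -65 - 24748/5 = -25073/5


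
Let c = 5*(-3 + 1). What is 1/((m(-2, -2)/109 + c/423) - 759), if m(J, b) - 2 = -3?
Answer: -46107/34996726 ≈ -0.0013175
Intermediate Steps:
m(J, b) = -1 (m(J, b) = 2 - 3 = -1)
c = -10 (c = 5*(-2) = -10)
1/((m(-2, -2)/109 + c/423) - 759) = 1/((-1/109 - 10/423) - 759) = 1/(-1513/46107 - 759) = 1/(-34996726/46107) = -46107/34996726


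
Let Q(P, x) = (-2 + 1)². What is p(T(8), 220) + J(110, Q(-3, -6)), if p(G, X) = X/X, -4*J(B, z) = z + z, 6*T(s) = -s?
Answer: ½ ≈ 0.50000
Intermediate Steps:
T(s) = -s/6 (T(s) = (-s)/6 = -s/6)
Q(P, x) = 1 (Q(P, x) = (-1)² = 1)
J(B, z) = -z/2 (J(B, z) = -(z + z)/4 = -z/2)
p(G, X) = 1
p(T(8), 220) + J(110, Q(-3, -6)) = 1 - ½*1 = 1 - ½ = ½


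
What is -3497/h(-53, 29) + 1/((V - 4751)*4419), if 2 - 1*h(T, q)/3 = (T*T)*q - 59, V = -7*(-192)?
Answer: 17549651567/1225520386200 ≈ 0.014320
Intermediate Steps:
V = 1344
h(T, q) = 183 - 3*q*T**2 (h(T, q) = 6 - 3*((T*T)*q - 59) = 6 - 3*(T**2*q - 59) = 6 - 3*(q*T**2 - 59) = 6 - 3*(-59 + q*T**2) = 6 + (177 - 3*q*T**2) = 183 - 3*q*T**2)
-3497/h(-53, 29) + 1/((V - 4751)*4419) = -3497/(183 - 3*29*(-53)**2) + 1/((1344 - 4751)*4419) = -3497/(183 - 3*29*2809) + (1/4419)/(-3407) = -3497/(183 - 244383) - 1/3407*1/4419 = -3497/(-244200) - 1/15055533 = -3497*(-1/244200) - 1/15055533 = 3497/244200 - 1/15055533 = 17549651567/1225520386200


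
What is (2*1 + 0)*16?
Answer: 32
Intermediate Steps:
(2*1 + 0)*16 = (2 + 0)*16 = 2*16 = 32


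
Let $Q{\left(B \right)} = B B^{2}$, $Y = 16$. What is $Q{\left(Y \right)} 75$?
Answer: $307200$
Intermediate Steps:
$Q{\left(B \right)} = B^{3}$
$Q{\left(Y \right)} 75 = 16^{3} \cdot 75 = 4096 \cdot 75 = 307200$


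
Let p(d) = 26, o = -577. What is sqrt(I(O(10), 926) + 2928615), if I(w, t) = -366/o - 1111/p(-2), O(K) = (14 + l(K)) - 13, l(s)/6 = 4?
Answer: sqrt(659104629386398)/15002 ≈ 1711.3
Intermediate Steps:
l(s) = 24 (l(s) = 6*4 = 24)
O(K) = 25 (O(K) = (14 + 24) - 13 = 38 - 13 = 25)
I(w, t) = -631531/15002 (I(w, t) = -366/(-577) - 1111/26 = -366*(-1/577) - 1111*1/26 = 366/577 - 1111/26 = -631531/15002)
sqrt(I(O(10), 926) + 2928615) = sqrt(-631531/15002 + 2928615) = sqrt(43934450699/15002) = sqrt(659104629386398)/15002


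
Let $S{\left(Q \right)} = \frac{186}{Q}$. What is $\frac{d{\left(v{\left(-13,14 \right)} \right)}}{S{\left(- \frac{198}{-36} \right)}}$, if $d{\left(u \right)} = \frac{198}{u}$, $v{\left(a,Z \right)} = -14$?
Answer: $- \frac{363}{868} \approx -0.4182$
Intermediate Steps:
$\frac{d{\left(v{\left(-13,14 \right)} \right)}}{S{\left(- \frac{198}{-36} \right)}} = \frac{198 \frac{1}{-14}}{186 \frac{1}{\left(-198\right) \frac{1}{-36}}} = \frac{198 \left(- \frac{1}{14}\right)}{186 \frac{1}{\left(-198\right) \left(- \frac{1}{36}\right)}} = - \frac{99}{7 \frac{186}{\frac{11}{2}}} = - \frac{99}{7 \cdot 186 \cdot \frac{2}{11}} = - \frac{99}{7 \cdot \frac{372}{11}} = \left(- \frac{99}{7}\right) \frac{11}{372} = - \frac{363}{868}$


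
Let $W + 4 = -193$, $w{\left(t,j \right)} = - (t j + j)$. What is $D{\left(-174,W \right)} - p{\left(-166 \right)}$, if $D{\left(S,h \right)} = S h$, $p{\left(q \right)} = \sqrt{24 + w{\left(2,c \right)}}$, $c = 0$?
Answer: $34278 - 2 \sqrt{6} \approx 34273.0$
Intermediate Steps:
$w{\left(t,j \right)} = - j - j t$ ($w{\left(t,j \right)} = - (j t + j) = - (j + j t) = - j - j t$)
$W = -197$ ($W = -4 - 193 = -197$)
$p{\left(q \right)} = 2 \sqrt{6}$ ($p{\left(q \right)} = \sqrt{24 - 0 \left(1 + 2\right)} = \sqrt{24 - 0 \cdot 3} = \sqrt{24 + 0} = \sqrt{24} = 2 \sqrt{6}$)
$D{\left(-174,W \right)} - p{\left(-166 \right)} = \left(-174\right) \left(-197\right) - 2 \sqrt{6} = 34278 - 2 \sqrt{6}$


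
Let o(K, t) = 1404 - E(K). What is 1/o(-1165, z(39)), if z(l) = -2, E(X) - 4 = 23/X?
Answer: 1165/1631023 ≈ 0.00071428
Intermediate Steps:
E(X) = 4 + 23/X
o(K, t) = 1400 - 23/K (o(K, t) = 1404 - (4 + 23/K) = 1404 + (-4 - 23/K) = 1400 - 23/K)
1/o(-1165, z(39)) = 1/(1400 - 23/(-1165)) = 1/(1400 - 23*(-1/1165)) = 1/(1400 + 23/1165) = 1/(1631023/1165) = 1165/1631023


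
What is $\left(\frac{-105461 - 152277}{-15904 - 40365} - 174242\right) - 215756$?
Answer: $- \frac{21944539724}{56269} \approx -3.8999 \cdot 10^{5}$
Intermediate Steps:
$\left(\frac{-105461 - 152277}{-15904 - 40365} - 174242\right) - 215756 = \left(- \frac{257738}{-56269} - 174242\right) - 215756 = \left(\left(-257738\right) \left(- \frac{1}{56269}\right) - 174242\right) - 215756 = \left(\frac{257738}{56269} - 174242\right) - 215756 = - \frac{9804165360}{56269} - 215756 = - \frac{21944539724}{56269}$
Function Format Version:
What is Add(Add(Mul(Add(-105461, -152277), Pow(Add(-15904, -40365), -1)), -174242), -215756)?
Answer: Rational(-21944539724, 56269) ≈ -3.8999e+5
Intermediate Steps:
Add(Add(Mul(Add(-105461, -152277), Pow(Add(-15904, -40365), -1)), -174242), -215756) = Add(Add(Mul(-257738, Pow(-56269, -1)), -174242), -215756) = Add(Add(Mul(-257738, Rational(-1, 56269)), -174242), -215756) = Add(Add(Rational(257738, 56269), -174242), -215756) = Add(Rational(-9804165360, 56269), -215756) = Rational(-21944539724, 56269)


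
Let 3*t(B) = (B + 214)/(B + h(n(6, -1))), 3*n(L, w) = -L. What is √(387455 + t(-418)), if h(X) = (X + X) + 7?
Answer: √66729465595/415 ≈ 622.46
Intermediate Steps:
n(L, w) = -L/3 (n(L, w) = (-L)/3 = -L/3)
h(X) = 7 + 2*X (h(X) = 2*X + 7 = 7 + 2*X)
t(B) = (214 + B)/(3*(3 + B)) (t(B) = ((B + 214)/(B + (7 + 2*(-⅓*6))))/3 = ((214 + B)/(B + (7 + 2*(-2))))/3 = ((214 + B)/(B + (7 - 4)))/3 = ((214 + B)/(B + 3))/3 = ((214 + B)/(3 + B))/3 = (214 + B)/(3*(3 + B)))
√(387455 + t(-418)) = √(387455 + (214 - 418)/(3*(3 - 418))) = √(387455 + (⅓)*(-204)/(-415)) = √(387455 + (⅓)*(-1/415)*(-204)) = √(387455 + 68/415) = √(160793893/415) = √66729465595/415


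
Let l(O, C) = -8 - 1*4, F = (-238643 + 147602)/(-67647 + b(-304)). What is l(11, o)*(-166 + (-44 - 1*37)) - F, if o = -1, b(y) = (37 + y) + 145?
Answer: 200776275/67769 ≈ 2962.7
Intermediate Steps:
b(y) = 182 + y
F = 91041/67769 (F = (-238643 + 147602)/(-67647 + (182 - 304)) = -91041/(-67647 - 122) = -91041/(-67769) = -91041*(-1/67769) = 91041/67769 ≈ 1.3434)
l(O, C) = -12 (l(O, C) = -8 - 4 = -12)
l(11, o)*(-166 + (-44 - 1*37)) - F = -12*(-166 + (-44 - 1*37)) - 1*91041/67769 = -12*(-166 + (-44 - 37)) - 91041/67769 = -12*(-166 - 81) - 91041/67769 = -12*(-247) - 91041/67769 = 2964 - 91041/67769 = 200776275/67769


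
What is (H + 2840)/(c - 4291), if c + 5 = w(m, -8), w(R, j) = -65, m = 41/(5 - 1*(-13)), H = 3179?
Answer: -6019/4361 ≈ -1.3802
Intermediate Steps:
m = 41/18 (m = 41/(5 + 13) = 41/18 ≈ 2.2778)
c = -70 (c = -5 - 65 = -70)
(H + 2840)/(c - 4291) = (3179 + 2840)/(-70 - 4291) = 6019/(-4361) = 6019*(-1/4361) = -6019/4361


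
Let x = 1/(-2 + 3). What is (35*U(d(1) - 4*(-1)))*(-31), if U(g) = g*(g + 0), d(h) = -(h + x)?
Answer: -4340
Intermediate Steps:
x = 1 (x = 1/1 = 1)
d(h) = -1 - h (d(h) = -(h + 1) = -(1 + h) = -1 - h)
U(g) = g² (U(g) = g*g = g²)
(35*U(d(1) - 4*(-1)))*(-31) = (35*((-1 - 1*1) - 4*(-1))²)*(-31) = (35*((-1 - 1) + 4)²)*(-31) = (35*(-2 + 4)²)*(-31) = (35*2²)*(-31) = (35*4)*(-31) = 140*(-31) = -4340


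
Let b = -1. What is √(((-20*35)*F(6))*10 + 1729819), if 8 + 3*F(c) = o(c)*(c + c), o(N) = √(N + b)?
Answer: √(15736371 - 252000*√5)/3 ≈ 1298.4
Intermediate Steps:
o(N) = √(-1 + N) (o(N) = √(N - 1) = √(-1 + N))
F(c) = -8/3 + 2*c*√(-1 + c)/3 (F(c) = -8/3 + (√(-1 + c)*(c + c))/3 = -8/3 + (√(-1 + c)*(2*c))/3 = -8/3 + (2*c*√(-1 + c))/3 = -8/3 + 2*c*√(-1 + c)/3)
√(((-20*35)*F(6))*10 + 1729819) = √(((-20*35)*(-8/3 + (⅔)*6*√(-1 + 6)))*10 + 1729819) = √(-700*(-8/3 + (⅔)*6*√5)*10 + 1729819) = √(-700*(-8/3 + 4*√5)*10 + 1729819) = √((5600/3 - 2800*√5)*10 + 1729819) = √((56000/3 - 28000*√5) + 1729819) = √(5245457/3 - 28000*√5)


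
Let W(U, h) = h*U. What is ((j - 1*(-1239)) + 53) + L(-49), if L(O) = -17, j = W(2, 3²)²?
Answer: 1599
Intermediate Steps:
W(U, h) = U*h
j = 324 (j = (2*3²)² = (2*9)² = 18² = 324)
((j - 1*(-1239)) + 53) + L(-49) = ((324 - 1*(-1239)) + 53) - 17 = ((324 + 1239) + 53) - 17 = (1563 + 53) - 17 = 1616 - 17 = 1599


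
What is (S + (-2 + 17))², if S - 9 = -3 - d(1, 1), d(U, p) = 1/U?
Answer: 400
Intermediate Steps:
S = 5 (S = 9 + (-3 - 1/1) = 9 + (-3 - 1*1) = 9 + (-3 - 1) = 9 - 4 = 5)
(S + (-2 + 17))² = (5 + (-2 + 17))² = (5 + 15)² = 20² = 400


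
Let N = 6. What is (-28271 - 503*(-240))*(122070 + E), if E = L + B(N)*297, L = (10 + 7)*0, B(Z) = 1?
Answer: 11312706783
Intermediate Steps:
L = 0 (L = 17*0 = 0)
E = 297 (E = 0 + 1*297 = 0 + 297 = 297)
(-28271 - 503*(-240))*(122070 + E) = (-28271 - 503*(-240))*(122070 + 297) = (-28271 + 120720)*122367 = 92449*122367 = 11312706783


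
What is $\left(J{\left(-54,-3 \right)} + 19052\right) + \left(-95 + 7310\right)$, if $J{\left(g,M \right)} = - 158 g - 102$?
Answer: $34697$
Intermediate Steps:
$J{\left(g,M \right)} = -102 - 158 g$
$\left(J{\left(-54,-3 \right)} + 19052\right) + \left(-95 + 7310\right) = \left(\left(-102 - -8532\right) + 19052\right) + \left(-95 + 7310\right) = \left(\left(-102 + 8532\right) + 19052\right) + 7215 = \left(8430 + 19052\right) + 7215 = 27482 + 7215 = 34697$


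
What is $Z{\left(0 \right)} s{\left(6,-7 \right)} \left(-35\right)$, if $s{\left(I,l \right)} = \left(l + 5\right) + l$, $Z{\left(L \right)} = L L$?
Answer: $0$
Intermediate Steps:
$Z{\left(L \right)} = L^{2}$
$s{\left(I,l \right)} = 5 + 2 l$ ($s{\left(I,l \right)} = \left(5 + l\right) + l = 5 + 2 l$)
$Z{\left(0 \right)} s{\left(6,-7 \right)} \left(-35\right) = 0^{2} \left(5 + 2 \left(-7\right)\right) \left(-35\right) = 0 \left(5 - 14\right) \left(-35\right) = 0 \left(-9\right) \left(-35\right) = 0 \left(-35\right) = 0$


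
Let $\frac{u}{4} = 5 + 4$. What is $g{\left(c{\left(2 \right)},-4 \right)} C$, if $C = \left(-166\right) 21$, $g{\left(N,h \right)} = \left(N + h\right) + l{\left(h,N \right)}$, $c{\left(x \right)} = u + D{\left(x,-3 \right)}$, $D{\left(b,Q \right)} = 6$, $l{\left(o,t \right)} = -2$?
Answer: $-125496$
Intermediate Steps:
$u = 36$ ($u = 4 \left(5 + 4\right) = 4 \cdot 9 = 36$)
$c{\left(x \right)} = 42$ ($c{\left(x \right)} = 36 + 6 = 42$)
$g{\left(N,h \right)} = -2 + N + h$ ($g{\left(N,h \right)} = \left(N + h\right) - 2 = -2 + N + h$)
$C = -3486$
$g{\left(c{\left(2 \right)},-4 \right)} C = \left(-2 + 42 - 4\right) \left(-3486\right) = 36 \left(-3486\right) = -125496$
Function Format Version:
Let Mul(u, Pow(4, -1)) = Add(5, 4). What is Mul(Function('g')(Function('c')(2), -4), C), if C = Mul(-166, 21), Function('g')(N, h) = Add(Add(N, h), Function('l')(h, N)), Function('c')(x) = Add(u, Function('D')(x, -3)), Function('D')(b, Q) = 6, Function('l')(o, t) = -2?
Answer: -125496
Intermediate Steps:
u = 36 (u = Mul(4, Add(5, 4)) = Mul(4, 9) = 36)
Function('c')(x) = 42 (Function('c')(x) = Add(36, 6) = 42)
Function('g')(N, h) = Add(-2, N, h) (Function('g')(N, h) = Add(Add(N, h), -2) = Add(-2, N, h))
C = -3486
Mul(Function('g')(Function('c')(2), -4), C) = Mul(Add(-2, 42, -4), -3486) = Mul(36, -3486) = -125496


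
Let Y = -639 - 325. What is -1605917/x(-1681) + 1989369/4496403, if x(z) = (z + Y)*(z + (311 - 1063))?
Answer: 1860435489538/9645211593285 ≈ 0.19289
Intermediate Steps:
Y = -964
x(z) = (-964 + z)*(-752 + z) (x(z) = (z - 964)*(z + (311 - 1063)) = (-964 + z)*(z - 752) = (-964 + z)*(-752 + z))
-1605917/x(-1681) + 1989369/4496403 = -1605917/(724928 + (-1681)**2 - 1716*(-1681)) + 1989369/4496403 = -1605917/(724928 + 2825761 + 2884596) + 1989369*(1/4496403) = -1605917/6435285 + 663123/1498801 = 1860435489538/9645211593285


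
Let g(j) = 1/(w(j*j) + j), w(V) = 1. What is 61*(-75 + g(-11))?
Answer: -45811/10 ≈ -4581.1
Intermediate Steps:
g(j) = 1/(1 + j)
61*(-75 + g(-11)) = 61*(-75 + 1/(1 - 11)) = 61*(-75 + 1/(-10)) = 61*(-75 - ⅒) = 61*(-751/10) = -45811/10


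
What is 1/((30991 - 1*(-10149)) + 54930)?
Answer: 1/96070 ≈ 1.0409e-5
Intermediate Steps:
1/((30991 - 1*(-10149)) + 54930) = 1/((30991 + 10149) + 54930) = 1/(41140 + 54930) = 1/96070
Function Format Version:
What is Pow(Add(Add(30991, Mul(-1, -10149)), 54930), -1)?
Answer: Rational(1, 96070) ≈ 1.0409e-5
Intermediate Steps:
Pow(Add(Add(30991, Mul(-1, -10149)), 54930), -1) = Pow(Add(Add(30991, 10149), 54930), -1) = Pow(Add(41140, 54930), -1) = Pow(96070, -1) = Rational(1, 96070)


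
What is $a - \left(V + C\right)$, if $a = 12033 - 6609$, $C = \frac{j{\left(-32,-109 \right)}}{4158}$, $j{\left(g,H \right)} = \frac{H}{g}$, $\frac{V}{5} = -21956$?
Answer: $\frac{15328583315}{133056} \approx 1.152 \cdot 10^{5}$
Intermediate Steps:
$V = -109780$ ($V = 5 \left(-21956\right) = -109780$)
$C = \frac{109}{133056}$ ($C = \frac{\left(-109\right) \frac{1}{-32}}{4158} = \left(-109\right) \left(- \frac{1}{32}\right) \frac{1}{4158} = \frac{109}{32} \cdot \frac{1}{4158} = \frac{109}{133056} \approx 0.0008192$)
$a = 5424$
$a - \left(V + C\right) = 5424 - \left(-109780 + \frac{109}{133056}\right) = 5424 - - \frac{14606887571}{133056} = 5424 + \frac{14606887571}{133056} = \frac{15328583315}{133056}$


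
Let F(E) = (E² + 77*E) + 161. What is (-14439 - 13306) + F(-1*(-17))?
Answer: -25986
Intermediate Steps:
F(E) = 161 + E² + 77*E
(-14439 - 13306) + F(-1*(-17)) = (-14439 - 13306) + (161 + (-1*(-17))² + 77*(-1*(-17))) = -27745 + (161 + 17² + 77*17) = -27745 + (161 + 289 + 1309) = -27745 + 1759 = -25986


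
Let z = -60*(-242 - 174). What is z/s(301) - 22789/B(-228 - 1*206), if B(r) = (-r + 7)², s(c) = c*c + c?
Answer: 198762863/1262765133 ≈ 0.15740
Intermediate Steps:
s(c) = c + c² (s(c) = c² + c = c + c²)
B(r) = (7 - r)²
z = 24960 (z = -60*(-416) = 24960)
z/s(301) - 22789/B(-228 - 1*206) = 24960/((301*(1 + 301))) - 22789/(-7 + (-228 - 1*206))² = 24960/((301*302)) - 22789/(-7 + (-228 - 206))² = 24960/90902 - 22789/(-7 - 434)² = 24960*(1/90902) - 22789/((-441)²) = 12480/45451 - 22789/194481 = 198762863/1262765133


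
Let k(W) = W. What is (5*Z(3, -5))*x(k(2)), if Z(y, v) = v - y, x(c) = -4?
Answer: 160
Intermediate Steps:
(5*Z(3, -5))*x(k(2)) = (5*(-5 - 1*3))*(-4) = (5*(-5 - 3))*(-4) = (5*(-8))*(-4) = -40*(-4) = 160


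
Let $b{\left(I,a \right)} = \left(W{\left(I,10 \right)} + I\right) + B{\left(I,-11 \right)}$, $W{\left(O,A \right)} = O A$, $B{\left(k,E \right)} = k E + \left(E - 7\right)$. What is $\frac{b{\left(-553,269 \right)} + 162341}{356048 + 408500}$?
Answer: $\frac{162323}{764548} \approx 0.21231$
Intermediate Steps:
$B{\left(k,E \right)} = -7 + E + E k$ ($B{\left(k,E \right)} = E k + \left(-7 + E\right) = -7 + E + E k$)
$W{\left(O,A \right)} = A O$
$b{\left(I,a \right)} = -18$ ($b{\left(I,a \right)} = \left(10 I + I\right) - \left(18 + 11 I\right) = 11 I - \left(18 + 11 I\right) = -18$)
$\frac{b{\left(-553,269 \right)} + 162341}{356048 + 408500} = \frac{-18 + 162341}{356048 + 408500} = \frac{162323}{764548}$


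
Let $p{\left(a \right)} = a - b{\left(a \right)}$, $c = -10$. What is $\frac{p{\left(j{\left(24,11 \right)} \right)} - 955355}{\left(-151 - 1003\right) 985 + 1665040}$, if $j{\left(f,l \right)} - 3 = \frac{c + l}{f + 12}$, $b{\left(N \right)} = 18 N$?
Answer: $- \frac{34394633}{19020600} \approx -1.8083$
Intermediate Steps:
$j{\left(f,l \right)} = 3 + \frac{-10 + l}{12 + f}$ ($j{\left(f,l \right)} = 3 + \frac{-10 + l}{f + 12} = 3 + \frac{-10 + l}{12 + f}$)
$p{\left(a \right)} = - 17 a$ ($p{\left(a \right)} = a - 18 a = - 17 a$)
$\frac{p{\left(j{\left(24,11 \right)} \right)} - 955355}{\left(-151 - 1003\right) 985 + 1665040} = \frac{- 17 \frac{26 + 11 + 3 \cdot 24}{12 + 24} - 955355}{\left(-151 - 1003\right) 985 + 1665040} = \frac{- 17 \frac{26 + 11 + 72}{36} - 955355}{\left(-1154\right) 985 + 1665040} = \frac{- 17 \cdot \frac{1}{36} \cdot 109 - 955355}{-1136690 + 1665040} = \frac{\left(-17\right) \frac{109}{36} - 955355}{528350} = \left(- \frac{1853}{36} - 955355\right) \frac{1}{528350} = \left(- \frac{34394633}{36}\right) \frac{1}{528350} = - \frac{34394633}{19020600}$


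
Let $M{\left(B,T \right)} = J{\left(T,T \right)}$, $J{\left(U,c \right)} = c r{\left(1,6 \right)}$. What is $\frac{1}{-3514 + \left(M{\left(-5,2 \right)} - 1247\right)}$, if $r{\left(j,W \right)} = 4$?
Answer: $- \frac{1}{4753} \approx -0.00021039$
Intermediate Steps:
$J{\left(U,c \right)} = 4 c$ ($J{\left(U,c \right)} = c 4 = 4 c$)
$M{\left(B,T \right)} = 4 T$
$\frac{1}{-3514 + \left(M{\left(-5,2 \right)} - 1247\right)} = \frac{1}{-3514 + \left(4 \cdot 2 - 1247\right)} = \frac{1}{-3514 + \left(8 - 1247\right)} = \frac{1}{-3514 - 1239} = \frac{1}{-4753} = - \frac{1}{4753}$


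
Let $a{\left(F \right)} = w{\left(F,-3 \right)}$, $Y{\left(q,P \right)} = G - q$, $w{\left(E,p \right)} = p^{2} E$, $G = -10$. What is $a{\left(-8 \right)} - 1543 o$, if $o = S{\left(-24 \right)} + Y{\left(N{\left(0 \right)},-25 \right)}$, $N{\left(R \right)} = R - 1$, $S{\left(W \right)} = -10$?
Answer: $29245$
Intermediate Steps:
$N{\left(R \right)} = -1 + R$
$w{\left(E,p \right)} = E p^{2}$
$Y{\left(q,P \right)} = -10 - q$
$a{\left(F \right)} = 9 F$ ($a{\left(F \right)} = F \left(-3\right)^{2} = F 9 = 9 F$)
$o = -19$ ($o = -10 - 9 = -19$)
$a{\left(-8 \right)} - 1543 o = 9 \left(-8\right) - -29317 = -72 + 29317 = 29245$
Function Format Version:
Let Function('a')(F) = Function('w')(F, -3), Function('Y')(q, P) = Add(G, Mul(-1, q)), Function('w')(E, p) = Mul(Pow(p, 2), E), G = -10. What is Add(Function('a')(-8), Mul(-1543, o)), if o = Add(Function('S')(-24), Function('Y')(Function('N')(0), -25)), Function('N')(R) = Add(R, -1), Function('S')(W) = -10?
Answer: 29245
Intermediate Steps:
Function('N')(R) = Add(-1, R)
Function('w')(E, p) = Mul(E, Pow(p, 2))
Function('Y')(q, P) = Add(-10, Mul(-1, q))
Function('a')(F) = Mul(9, F) (Function('a')(F) = Mul(F, Pow(-3, 2)) = Mul(F, 9) = Mul(9, F))
o = -19 (o = Add(-10, Add(-10, Mul(-1, Add(-1, 0)))) = Add(-10, Add(-10, Mul(-1, -1))) = Add(-10, Add(-10, 1)) = Add(-10, -9) = -19)
Add(Function('a')(-8), Mul(-1543, o)) = Add(Mul(9, -8), Mul(-1543, -19)) = Add(-72, 29317) = 29245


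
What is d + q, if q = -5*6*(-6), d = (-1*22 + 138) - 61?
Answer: 235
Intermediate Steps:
d = 55 (d = (-22 + 138) - 61 = 116 - 61 = 55)
q = 180 (q = -30*(-6) = 180)
d + q = 55 + 180 = 235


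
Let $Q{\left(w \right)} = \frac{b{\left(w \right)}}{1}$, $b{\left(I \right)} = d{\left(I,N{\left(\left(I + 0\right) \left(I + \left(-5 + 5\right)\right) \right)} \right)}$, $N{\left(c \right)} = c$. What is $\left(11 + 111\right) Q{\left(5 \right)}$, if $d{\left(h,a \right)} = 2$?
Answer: $244$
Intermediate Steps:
$b{\left(I \right)} = 2$
$Q{\left(w \right)} = 2$ ($Q{\left(w \right)} = \frac{2}{1} = 2 \cdot 1 = 2$)
$\left(11 + 111\right) Q{\left(5 \right)} = \left(11 + 111\right) 2 = 122 \cdot 2 = 244$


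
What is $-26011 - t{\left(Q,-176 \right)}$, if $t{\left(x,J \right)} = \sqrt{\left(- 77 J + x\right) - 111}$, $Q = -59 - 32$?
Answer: $-26011 - 5 \sqrt{534} \approx -26127.0$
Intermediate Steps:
$Q = -91$
$t{\left(x,J \right)} = \sqrt{-111 + x - 77 J}$ ($t{\left(x,J \right)} = \sqrt{\left(x - 77 J\right) - 111} = \sqrt{-111 + x - 77 J}$)
$-26011 - t{\left(Q,-176 \right)} = -26011 - \sqrt{-111 - 91 - -13552} = -26011 - \sqrt{-111 - 91 + 13552} = -26011 - \sqrt{13350} = -26011 - 5 \sqrt{534}$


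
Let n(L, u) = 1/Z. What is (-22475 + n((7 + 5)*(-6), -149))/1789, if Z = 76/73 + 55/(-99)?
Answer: -7168868/570691 ≈ -12.562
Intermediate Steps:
Z = 319/657 (Z = 76*(1/73) + 55*(-1/99) = 76/73 - 5/9 = 319/657 ≈ 0.48554)
n(L, u) = 657/319 (n(L, u) = 1/(319/657) = 657/319)
(-22475 + n((7 + 5)*(-6), -149))/1789 = (-22475 + 657/319)/1789 = -7168868/319*1/1789 = -7168868/570691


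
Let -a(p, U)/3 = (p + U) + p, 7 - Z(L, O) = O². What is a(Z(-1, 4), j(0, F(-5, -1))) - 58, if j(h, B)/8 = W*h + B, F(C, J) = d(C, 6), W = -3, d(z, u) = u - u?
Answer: -4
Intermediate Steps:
d(z, u) = 0
F(C, J) = 0
j(h, B) = -24*h + 8*B (j(h, B) = 8*(-3*h + B) = 8*(B - 3*h) = -24*h + 8*B)
Z(L, O) = 7 - O²
a(p, U) = -6*p - 3*U (a(p, U) = -3*((p + U) + p) = -3*((U + p) + p) = -3*(U + 2*p) = -6*p - 3*U)
a(Z(-1, 4), j(0, F(-5, -1))) - 58 = (-6*(7 - 1*4²) - 3*(-24*0 + 8*0)) - 58 = (-6*(7 - 1*16) - 3*(0 + 0)) - 58 = (-6*(7 - 16) - 3*0) - 58 = (-6*(-9) + 0) - 58 = (54 + 0) - 58 = 54 - 58 = -4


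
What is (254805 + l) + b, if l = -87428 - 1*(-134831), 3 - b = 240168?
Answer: 62043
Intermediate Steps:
b = -240165 (b = 3 - 1*240168 = 3 - 240168 = -240165)
l = 47403 (l = -87428 + 134831 = 47403)
(254805 + l) + b = (254805 + 47403) - 240165 = 302208 - 240165 = 62043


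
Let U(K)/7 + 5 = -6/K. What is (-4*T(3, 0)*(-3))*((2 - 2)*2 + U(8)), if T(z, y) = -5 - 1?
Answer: 2898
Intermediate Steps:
U(K) = -35 - 42/K (U(K) = -35 + 7*(-6/K) = -35 - 42/K)
T(z, y) = -6
(-4*T(3, 0)*(-3))*((2 - 2)*2 + U(8)) = (-4*(-6)*(-3))*((2 - 2)*2 + (-35 - 42/8)) = (24*(-3))*(0*2 + (-35 - 42*⅛)) = -72*(0 + (-35 - 21/4)) = -72*(0 - 161/4) = -72*(-161/4) = 2898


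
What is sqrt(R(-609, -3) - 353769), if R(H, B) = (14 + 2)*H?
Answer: I*sqrt(363513) ≈ 602.92*I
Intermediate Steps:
R(H, B) = 16*H
sqrt(R(-609, -3) - 353769) = sqrt(16*(-609) - 353769) = sqrt(-9744 - 353769) = sqrt(-363513) = I*sqrt(363513)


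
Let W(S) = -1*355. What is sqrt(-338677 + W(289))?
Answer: 2*I*sqrt(84758) ≈ 582.26*I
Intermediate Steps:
W(S) = -355
sqrt(-338677 + W(289)) = sqrt(-338677 - 355) = sqrt(-339032) = 2*I*sqrt(84758)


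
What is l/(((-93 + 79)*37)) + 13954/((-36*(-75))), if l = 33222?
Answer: -2945401/49950 ≈ -58.967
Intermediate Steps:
l/(((-93 + 79)*37)) + 13954/((-36*(-75))) = 33222/(((-93 + 79)*37)) + 13954/((-36*(-75))) = 33222/((-14*37)) + 13954/2700 = 33222/(-518) + 13954*(1/2700) = 33222*(-1/518) + 6977/1350 = -2373/37 + 6977/1350 = -2945401/49950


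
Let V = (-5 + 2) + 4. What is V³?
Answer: 1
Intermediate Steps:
V = 1 (V = -3 + 4 = 1)
V³ = 1³ = 1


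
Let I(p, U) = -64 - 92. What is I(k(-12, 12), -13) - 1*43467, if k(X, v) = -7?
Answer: -43623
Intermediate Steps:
I(p, U) = -156
I(k(-12, 12), -13) - 1*43467 = -156 - 1*43467 = -156 - 43467 = -43623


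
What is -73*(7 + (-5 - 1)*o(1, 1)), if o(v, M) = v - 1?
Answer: -511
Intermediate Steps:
o(v, M) = -1 + v
-73*(7 + (-5 - 1)*o(1, 1)) = -73*(7 + (-5 - 1)*(-1 + 1)) = -73*(7 - 6*0) = -73*(7 + 0) = -73*7 = -511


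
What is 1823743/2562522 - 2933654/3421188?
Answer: -53257718696/365286229839 ≈ -0.14580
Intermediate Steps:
1823743/2562522 - 2933654/3421188 = 1823743*(1/2562522) - 2933654*1/3421188 = 1823743/2562522 - 1466827/1710594 = -53257718696/365286229839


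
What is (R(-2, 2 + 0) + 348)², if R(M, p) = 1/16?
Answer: 31013761/256 ≈ 1.2115e+5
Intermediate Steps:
R(M, p) = 1/16
(R(-2, 2 + 0) + 348)² = (1/16 + 348)² = (5569/16)² = 31013761/256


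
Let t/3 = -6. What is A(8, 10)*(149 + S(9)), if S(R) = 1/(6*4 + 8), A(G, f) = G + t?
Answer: -23845/16 ≈ -1490.3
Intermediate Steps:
t = -18 (t = 3*(-6) = -18)
A(G, f) = -18 + G (A(G, f) = G - 18 = -18 + G)
S(R) = 1/32 (S(R) = 1/(24 + 8) = 1/32)
A(8, 10)*(149 + S(9)) = (-18 + 8)*(149 + 1/32) = -10*4769/32 = -23845/16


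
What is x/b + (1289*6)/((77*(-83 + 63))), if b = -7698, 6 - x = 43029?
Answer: 279962/493955 ≈ 0.56678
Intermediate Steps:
x = -43023 (x = 6 - 1*43029 = 6 - 43029 = -43023)
x/b + (1289*6)/((77*(-83 + 63))) = -43023/(-7698) + (1289*6)/((77*(-83 + 63))) = -43023*(-1/7698) + 7734/((77*(-20))) = 14341/2566 + 7734/(-1540) = 14341/2566 + 7734*(-1/1540) = 14341/2566 - 3867/770 = 279962/493955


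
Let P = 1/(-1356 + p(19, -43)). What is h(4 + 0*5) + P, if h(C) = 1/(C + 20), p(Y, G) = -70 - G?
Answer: 151/3688 ≈ 0.040944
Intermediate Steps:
P = -1/1383 (P = 1/(-1356 + (-70 - 1*(-43))) = 1/(-1356 + (-70 + 43)) = 1/(-1356 - 27) = 1/(-1383) = -1/1383 ≈ -0.00072307)
h(C) = 1/(20 + C)
h(4 + 0*5) + P = 1/(20 + (4 + 0*5)) - 1/1383 = 1/(20 + (4 + 0)) - 1/1383 = 1/(20 + 4) - 1/1383 = 1/24 - 1/1383 = 151/3688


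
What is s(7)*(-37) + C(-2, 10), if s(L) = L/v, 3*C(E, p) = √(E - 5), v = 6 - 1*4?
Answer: -259/2 + I*√7/3 ≈ -129.5 + 0.88192*I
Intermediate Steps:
v = 2 (v = 6 - 4 = 2)
C(E, p) = √(-5 + E)/3 (C(E, p) = √(E - 5)/3 = √(-5 + E)/3)
s(L) = L/2
s(7)*(-37) + C(-2, 10) = ((½)*7)*(-37) + √(-5 - 2)/3 = (7/2)*(-37) + √(-7)/3 = -259/2 + (I*√7)/3 = -259/2 + I*√7/3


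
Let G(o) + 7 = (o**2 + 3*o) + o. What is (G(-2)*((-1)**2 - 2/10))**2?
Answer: 1936/25 ≈ 77.440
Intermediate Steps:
G(o) = -7 + o**2 + 4*o (G(o) = -7 + ((o**2 + 3*o) + o) = -7 + (o**2 + 4*o) = -7 + o**2 + 4*o)
(G(-2)*((-1)**2 - 2/10))**2 = ((-7 + (-2)**2 + 4*(-2))*((-1)**2 - 2/10))**2 = ((-7 + 4 - 8)*(1 - 2*1/10))**2 = (-11*(1 - 1/5))**2 = (-11*4/5)**2 = (-44/5)**2 = 1936/25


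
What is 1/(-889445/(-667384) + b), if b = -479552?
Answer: -667384/320044442523 ≈ -2.0853e-6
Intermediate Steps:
1/(-889445/(-667384) + b) = 1/(-889445/(-667384) - 479552) = 1/(-889445*(-1/667384) - 479552) = 1/(889445/667384 - 479552) = 1/(-320044442523/667384) = -667384/320044442523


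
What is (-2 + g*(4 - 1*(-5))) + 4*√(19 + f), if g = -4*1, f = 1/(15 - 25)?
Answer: -38 + 6*√210/5 ≈ -20.610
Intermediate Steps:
f = -⅒ (f = 1/(-10) = -⅒ ≈ -0.10000)
g = -4
(-2 + g*(4 - 1*(-5))) + 4*√(19 + f) = (-2 - 4*(4 - 1*(-5))) + 4*√(19 - ⅒) = (-2 - 4*(4 + 5)) + 4*√(189/10) = (-2 - 4*9) + 4*(3*√210/10) = (-2 - 36) + 6*√210/5 = -38 + 6*√210/5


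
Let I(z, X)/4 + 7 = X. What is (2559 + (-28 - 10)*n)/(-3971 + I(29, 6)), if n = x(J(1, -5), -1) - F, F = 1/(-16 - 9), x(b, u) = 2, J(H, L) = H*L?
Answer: -20679/33125 ≈ -0.62427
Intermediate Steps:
I(z, X) = -28 + 4*X
F = -1/25 (F = 1/(-25) = -1/25 ≈ -0.040000)
n = 51/25 (n = 2 - 1*(-1/25) = 2 + 1/25 = 51/25 ≈ 2.0400)
(2559 + (-28 - 10)*n)/(-3971 + I(29, 6)) = (2559 + (-28 - 10)*(51/25))/(-3971 + (-28 + 4*6)) = (2559 - 38*51/25)/(-3971 + (-28 + 24)) = (2559 - 1938/25)/(-3971 - 4) = (62037/25)/(-3975) = (62037/25)*(-1/3975) = -20679/33125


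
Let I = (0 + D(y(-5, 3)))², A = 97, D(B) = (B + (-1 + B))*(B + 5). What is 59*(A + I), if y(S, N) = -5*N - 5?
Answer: 22320998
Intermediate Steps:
y(S, N) = -5 - 5*N
D(B) = (-1 + 2*B)*(5 + B)
I = 378225 (I = (0 + (-5 + 2*(-5 - 5*3)² + 9*(-5 - 5*3)))² = (0 + (-5 + 2*(-5 - 15)² + 9*(-5 - 15)))² = (0 + (-5 + 2*(-20)² + 9*(-20)))² = (0 + (-5 + 2*400 - 180))² = (0 + (-5 + 800 - 180))² = (0 + 615)² = 615² = 378225)
59*(A + I) = 59*(97 + 378225) = 59*378322 = 22320998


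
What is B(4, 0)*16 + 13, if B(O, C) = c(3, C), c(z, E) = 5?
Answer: 93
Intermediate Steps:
B(O, C) = 5
B(4, 0)*16 + 13 = 5*16 + 13 = 80 + 13 = 93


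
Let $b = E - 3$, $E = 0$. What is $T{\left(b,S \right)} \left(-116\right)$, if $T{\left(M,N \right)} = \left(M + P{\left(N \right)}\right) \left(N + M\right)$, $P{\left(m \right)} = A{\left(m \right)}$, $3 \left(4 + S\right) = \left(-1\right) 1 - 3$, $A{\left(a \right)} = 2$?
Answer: $- \frac{2900}{3} \approx -966.67$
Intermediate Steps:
$S = - \frac{16}{3}$ ($S = -4 + \frac{\left(-1\right) 1 - 3}{3} = -4 + \frac{-1 - 3}{3} = -4 + \frac{1}{3} \left(-4\right) = -4 - \frac{4}{3} = - \frac{16}{3} \approx -5.3333$)
$b = -3$ ($b = 0 - 3 = -3$)
$P{\left(m \right)} = 2$
$T{\left(M,N \right)} = \left(2 + M\right) \left(M + N\right)$ ($T{\left(M,N \right)} = \left(M + 2\right) \left(N + M\right) = \left(2 + M\right) \left(M + N\right)$)
$T{\left(b,S \right)} \left(-116\right) = \left(\left(-3\right)^{2} + 2 \left(-3\right) + 2 \left(- \frac{16}{3}\right) - -16\right) \left(-116\right) = \left(9 - 6 - \frac{32}{3} + 16\right) \left(-116\right) = \frac{25}{3} \left(-116\right) = - \frac{2900}{3}$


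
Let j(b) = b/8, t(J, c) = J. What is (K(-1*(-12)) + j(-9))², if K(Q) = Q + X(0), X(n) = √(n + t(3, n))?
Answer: 7761/64 + 87*√3/4 ≈ 158.94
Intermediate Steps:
X(n) = √(3 + n) (X(n) = √(n + 3) = √(3 + n))
K(Q) = Q + √3 (K(Q) = Q + √(3 + 0) = Q + √3)
j(b) = b/8 (j(b) = b*(⅛) = b/8)
(K(-1*(-12)) + j(-9))² = ((-1*(-12) + √3) + (⅛)*(-9))² = ((12 + √3) - 9/8)² = (87/8 + √3)²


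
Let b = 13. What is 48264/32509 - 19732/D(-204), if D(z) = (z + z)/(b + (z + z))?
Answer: -63340001387/3315918 ≈ -19102.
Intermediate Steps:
D(z) = 2*z/(13 + 2*z) (D(z) = (z + z)/(13 + (z + z)) = (2*z)/(13 + 2*z) = 2*z/(13 + 2*z))
48264/32509 - 19732/D(-204) = 48264/32509 - 19732/(2*(-204)/(13 + 2*(-204))) = 48264*(1/32509) - 19732/(2*(-204)/(13 - 408)) = 48264/32509 - 19732/(2*(-204)/(-395)) = 48264/32509 - 19732/(2*(-204)*(-1/395)) = 48264/32509 - 19732/408/395 = 48264/32509 - 19732*395/408 = 48264/32509 - 1948535/102 = -63340001387/3315918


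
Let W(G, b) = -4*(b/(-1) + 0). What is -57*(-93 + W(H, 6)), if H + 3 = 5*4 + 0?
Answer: 3933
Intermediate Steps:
H = 17 (H = -3 + (5*4 + 0) = -3 + (20 + 0) = -3 + 20 = 17)
W(G, b) = 4*b (W(G, b) = -4*(b*(-1) + 0) = -4*(-b + 0) = -(-4)*b = 4*b)
-57*(-93 + W(H, 6)) = -57*(-93 + 4*6) = -57*(-93 + 24) = -57*(-69) = 3933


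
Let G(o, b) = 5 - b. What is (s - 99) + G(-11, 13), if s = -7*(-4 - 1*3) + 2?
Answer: -56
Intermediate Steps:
s = 51 (s = -7*(-4 - 3) + 2 = -7*(-7) + 2 = 49 + 2 = 51)
(s - 99) + G(-11, 13) = (51 - 99) + (5 - 1*13) = -48 + (5 - 13) = -48 - 8 = -56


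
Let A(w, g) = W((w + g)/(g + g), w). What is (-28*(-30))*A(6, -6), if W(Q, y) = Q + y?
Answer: 5040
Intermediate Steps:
A(w, g) = w + (g + w)/(2*g) (A(w, g) = (w + g)/(g + g) + w = (g + w)/((2*g)) + w = (g + w)*(1/(2*g)) + w = (g + w)/(2*g) + w = w + (g + w)/(2*g))
(-28*(-30))*A(6, -6) = (-28*(-30))*(1/2 + 6 + (1/2)*6/(-6)) = 840*(1/2 + 6 + (1/2)*6*(-1/6)) = 840*(1/2 + 6 - 1/2) = 840*6 = 5040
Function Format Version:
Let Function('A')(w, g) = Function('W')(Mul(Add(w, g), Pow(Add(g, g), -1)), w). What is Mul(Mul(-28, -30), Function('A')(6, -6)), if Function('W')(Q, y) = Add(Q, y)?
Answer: 5040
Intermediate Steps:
Function('A')(w, g) = Add(w, Mul(Rational(1, 2), Pow(g, -1), Add(g, w))) (Function('A')(w, g) = Add(Mul(Add(w, g), Pow(Add(g, g), -1)), w) = Add(Mul(Add(g, w), Pow(Mul(2, g), -1)), w) = Add(Mul(Add(g, w), Mul(Rational(1, 2), Pow(g, -1))), w) = Add(Mul(Rational(1, 2), Pow(g, -1), Add(g, w)), w) = Add(w, Mul(Rational(1, 2), Pow(g, -1), Add(g, w))))
Mul(Mul(-28, -30), Function('A')(6, -6)) = Mul(Mul(-28, -30), Add(Rational(1, 2), 6, Mul(Rational(1, 2), 6, Pow(-6, -1)))) = Mul(840, Add(Rational(1, 2), 6, Mul(Rational(1, 2), 6, Rational(-1, 6)))) = Mul(840, Add(Rational(1, 2), 6, Rational(-1, 2))) = Mul(840, 6) = 5040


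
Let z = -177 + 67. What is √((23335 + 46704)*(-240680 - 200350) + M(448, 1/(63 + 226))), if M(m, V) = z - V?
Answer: I*√8927007780921/17 ≈ 1.7575e+5*I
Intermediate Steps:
z = -110
M(m, V) = -110 - V
√((23335 + 46704)*(-240680 - 200350) + M(448, 1/(63 + 226))) = √((23335 + 46704)*(-240680 - 200350) + (-110 - 1/(63 + 226))) = √(70039*(-441030) + (-110 - 1/289)) = √(-30889300170 + (-110 - 1*1/289)) = √(-30889300170 + (-110 - 1/289)) = √(-30889300170 - 31791/289) = √(-8927007780921/289) = I*√8927007780921/17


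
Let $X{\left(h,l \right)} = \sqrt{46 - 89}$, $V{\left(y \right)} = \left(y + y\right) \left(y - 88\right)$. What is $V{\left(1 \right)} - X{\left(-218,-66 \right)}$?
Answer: $-174 - i \sqrt{43} \approx -174.0 - 6.5574 i$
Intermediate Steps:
$V{\left(y \right)} = 2 y \left(-88 + y\right)$
$X{\left(h,l \right)} = i \sqrt{43}$ ($X{\left(h,l \right)} = \sqrt{-43} = i \sqrt{43}$)
$V{\left(1 \right)} - X{\left(-218,-66 \right)} = 2 \cdot 1 \left(-88 + 1\right) - i \sqrt{43} = 2 \cdot 1 \left(-87\right) - i \sqrt{43} = -174 - i \sqrt{43}$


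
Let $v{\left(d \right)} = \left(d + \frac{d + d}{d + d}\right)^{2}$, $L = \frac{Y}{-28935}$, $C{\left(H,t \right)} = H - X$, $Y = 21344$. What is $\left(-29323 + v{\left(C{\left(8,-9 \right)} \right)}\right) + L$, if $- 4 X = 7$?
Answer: $- \frac{13522216769}{462960} \approx -29208.0$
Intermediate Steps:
$X = - \frac{7}{4}$ ($X = \left(- \frac{1}{4}\right) 7 = - \frac{7}{4} \approx -1.75$)
$C{\left(H,t \right)} = \frac{7}{4} + H$ ($C{\left(H,t \right)} = H - - \frac{7}{4} = H + \frac{7}{4} = \frac{7}{4} + H$)
$L = - \frac{21344}{28935}$ ($L = \frac{21344}{-28935} = 21344 \left(- \frac{1}{28935}\right) = - \frac{21344}{28935} \approx -0.73765$)
$v{\left(d \right)} = \left(1 + d\right)^{2}$ ($v{\left(d \right)} = \left(d + \frac{2 d}{2 d}\right)^{2} = \left(d + 2 d \frac{1}{2 d}\right)^{2} = \left(d + 1\right)^{2} = \left(1 + d\right)^{2}$)
$\left(-29323 + v{\left(C{\left(8,-9 \right)} \right)}\right) + L = \left(-29323 + \left(1 + \left(\frac{7}{4} + 8\right)\right)^{2}\right) - \frac{21344}{28935} = \left(-29323 + \left(1 + \frac{39}{4}\right)^{2}\right) - \frac{21344}{28935} = \left(-29323 + \left(\frac{43}{4}\right)^{2}\right) - \frac{21344}{28935} = \left(-29323 + \frac{1849}{16}\right) - \frac{21344}{28935} = - \frac{467319}{16} - \frac{21344}{28935} = - \frac{13522216769}{462960}$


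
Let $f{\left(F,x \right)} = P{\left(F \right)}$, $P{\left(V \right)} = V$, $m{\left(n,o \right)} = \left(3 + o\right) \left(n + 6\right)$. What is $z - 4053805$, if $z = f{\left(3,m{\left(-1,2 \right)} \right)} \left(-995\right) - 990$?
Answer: $-4057780$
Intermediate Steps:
$m{\left(n,o \right)} = \left(3 + o\right) \left(6 + n\right)$
$f{\left(F,x \right)} = F$
$z = -3975$ ($z = 3 \left(-995\right) - 990 = -2985 - 990 = -3975$)
$z - 4053805 = -3975 - 4053805 = -4057780$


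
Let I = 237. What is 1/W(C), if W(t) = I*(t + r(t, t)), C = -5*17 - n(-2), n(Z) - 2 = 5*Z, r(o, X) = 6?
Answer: -1/16827 ≈ -5.9428e-5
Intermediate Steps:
n(Z) = 2 + 5*Z
C = -77 (C = -5*17 - (2 + 5*(-2)) = -85 - (2 - 10) = -85 - 1*(-8) = -85 + 8 = -77)
W(t) = 1422 + 237*t (W(t) = 237*(t + 6) = 237*(6 + t) = 1422 + 237*t)
1/W(C) = 1/(1422 + 237*(-77)) = 1/(1422 - 18249) = 1/(-16827) = -1/16827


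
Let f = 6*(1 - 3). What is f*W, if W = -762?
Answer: 9144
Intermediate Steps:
f = -12 (f = 6*(-2) = -12)
f*W = -12*(-762) = 9144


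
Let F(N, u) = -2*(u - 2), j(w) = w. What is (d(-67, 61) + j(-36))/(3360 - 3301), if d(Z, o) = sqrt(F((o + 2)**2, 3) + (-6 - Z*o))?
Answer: -36/59 + sqrt(4079)/59 ≈ 0.47232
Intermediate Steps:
F(N, u) = 4 - 2*u (F(N, u) = -2*(-2 + u) = 4 - 2*u)
d(Z, o) = sqrt(-8 - Z*o) (d(Z, o) = sqrt((4 - 2*3) + (-6 - Z*o)) = sqrt((4 - 6) + (-6 - Z*o)) = sqrt(-2 + (-6 - Z*o)) = sqrt(-8 - Z*o))
(d(-67, 61) + j(-36))/(3360 - 3301) = (sqrt(-8 - 1*(-67)*61) - 36)/(3360 - 3301) = (sqrt(-8 + 4087) - 36)/59 = (sqrt(4079) - 36)*(1/59) = (-36 + sqrt(4079))*(1/59) = -36/59 + sqrt(4079)/59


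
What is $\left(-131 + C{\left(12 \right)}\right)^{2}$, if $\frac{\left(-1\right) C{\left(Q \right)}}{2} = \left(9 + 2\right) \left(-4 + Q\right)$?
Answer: $94249$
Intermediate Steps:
$C{\left(Q \right)} = 88 - 22 Q$ ($C{\left(Q \right)} = - 2 \left(9 + 2\right) \left(-4 + Q\right) = - 2 \cdot 11 \left(-4 + Q\right) = - 2 \left(-44 + 11 Q\right) = 88 - 22 Q$)
$\left(-131 + C{\left(12 \right)}\right)^{2} = \left(-131 + \left(88 - 264\right)\right)^{2} = \left(-131 - 176\right)^{2} = \left(-307\right)^{2} = 94249$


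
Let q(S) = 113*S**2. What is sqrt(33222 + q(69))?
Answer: sqrt(571215) ≈ 755.79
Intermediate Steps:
sqrt(33222 + q(69)) = sqrt(33222 + 113*69**2) = sqrt(33222 + 113*4761) = sqrt(33222 + 537993) = sqrt(571215)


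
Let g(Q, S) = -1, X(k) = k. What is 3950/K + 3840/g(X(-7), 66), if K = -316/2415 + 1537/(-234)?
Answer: -5589884220/1261933 ≈ -4429.6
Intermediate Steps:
K = -1261933/188370 (K = -316*1/2415 + 1537*(-1/234) = -316/2415 - 1537/234 = -1261933/188370 ≈ -6.6992)
3950/K + 3840/g(X(-7), 66) = 3950/(-1261933/188370) + 3840/(-1) = 3950*(-188370/1261933) + 3840*(-1) = -744061500/1261933 - 3840 = -5589884220/1261933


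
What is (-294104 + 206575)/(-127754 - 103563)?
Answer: 87529/231317 ≈ 0.37839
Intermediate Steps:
(-294104 + 206575)/(-127754 - 103563) = -87529/(-231317) = -87529*(-1/231317) = 87529/231317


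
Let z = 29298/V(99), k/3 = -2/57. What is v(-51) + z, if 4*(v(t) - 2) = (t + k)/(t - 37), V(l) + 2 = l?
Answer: 197336683/648736 ≈ 304.19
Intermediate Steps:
k = -2/19 (k = 3*(-2/57) = -2/19 ≈ -0.10526)
V(l) = -2 + l
v(t) = 2 + (-2/19 + t)/(4*(-37 + t)) (v(t) = 2 + ((t - 2/19)/(t - 37))/4 = 2 + ((-2/19 + t)/(-37 + t))/4 = 2 + (-2/19 + t)/(4*(-37 + t)))
z = 29298/97 (z = 29298/(-2 + 99) = 29298/97 ≈ 302.04)
v(-51) + z = (-5626 + 171*(-51))/(76*(-37 - 51)) + 29298/97 = (1/76)*(-5626 - 8721)/(-88) + 29298/97 = (1/76)*(-1/88)*(-14347) + 29298/97 = 14347/6688 + 29298/97 = 197336683/648736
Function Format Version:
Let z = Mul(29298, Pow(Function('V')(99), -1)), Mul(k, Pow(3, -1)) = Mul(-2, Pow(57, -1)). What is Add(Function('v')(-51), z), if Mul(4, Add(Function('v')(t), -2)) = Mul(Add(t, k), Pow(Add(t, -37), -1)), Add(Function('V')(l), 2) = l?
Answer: Rational(197336683, 648736) ≈ 304.19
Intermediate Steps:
k = Rational(-2, 19) (k = Mul(3, Mul(-2, Pow(57, -1))) = Mul(3, Mul(-2, Rational(1, 57))) = Mul(3, Rational(-2, 57)) = Rational(-2, 19) ≈ -0.10526)
Function('V')(l) = Add(-2, l)
Function('v')(t) = Add(2, Mul(Rational(1, 4), Pow(Add(-37, t), -1), Add(Rational(-2, 19), t))) (Function('v')(t) = Add(2, Mul(Rational(1, 4), Mul(Add(t, Rational(-2, 19)), Pow(Add(t, -37), -1)))) = Add(2, Mul(Rational(1, 4), Mul(Add(Rational(-2, 19), t), Pow(Add(-37, t), -1)))) = Add(2, Mul(Rational(1, 4), Mul(Pow(Add(-37, t), -1), Add(Rational(-2, 19), t)))) = Add(2, Mul(Rational(1, 4), Pow(Add(-37, t), -1), Add(Rational(-2, 19), t))))
z = Rational(29298, 97) (z = Mul(29298, Pow(Add(-2, 99), -1)) = Mul(29298, Pow(97, -1)) = Mul(29298, Rational(1, 97)) = Rational(29298, 97) ≈ 302.04)
Add(Function('v')(-51), z) = Add(Mul(Rational(1, 76), Pow(Add(-37, -51), -1), Add(-5626, Mul(171, -51))), Rational(29298, 97)) = Add(Mul(Rational(1, 76), Pow(-88, -1), Add(-5626, -8721)), Rational(29298, 97)) = Add(Mul(Rational(1, 76), Rational(-1, 88), -14347), Rational(29298, 97)) = Add(Rational(14347, 6688), Rational(29298, 97)) = Rational(197336683, 648736)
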